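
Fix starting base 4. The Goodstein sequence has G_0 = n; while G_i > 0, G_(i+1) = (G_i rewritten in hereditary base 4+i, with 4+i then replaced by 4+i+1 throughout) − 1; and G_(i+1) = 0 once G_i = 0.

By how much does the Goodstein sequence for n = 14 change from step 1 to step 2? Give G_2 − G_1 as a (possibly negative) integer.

2

[0] 14 ≡ 3·4 + 2 (base 4). Lift 5: 17. −1: 16.
[1] 16 ≡ 3·5 + 1 (base 5). Lift 6: 19. −1: 18.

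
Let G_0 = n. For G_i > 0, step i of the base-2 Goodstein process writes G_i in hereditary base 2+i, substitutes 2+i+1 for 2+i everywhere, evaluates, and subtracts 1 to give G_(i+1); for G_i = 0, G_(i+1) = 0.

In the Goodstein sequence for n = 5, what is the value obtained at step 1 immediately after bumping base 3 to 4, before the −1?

256

step 0: 5 = 2^2 + 1; sub 3 for 2: 3^3 + 1; = 28; G_1 = 28−1 = 27
step 1: 27 = 3^3; sub 4 for 3: 4^4; = 256; G_2 = 256−1 = 255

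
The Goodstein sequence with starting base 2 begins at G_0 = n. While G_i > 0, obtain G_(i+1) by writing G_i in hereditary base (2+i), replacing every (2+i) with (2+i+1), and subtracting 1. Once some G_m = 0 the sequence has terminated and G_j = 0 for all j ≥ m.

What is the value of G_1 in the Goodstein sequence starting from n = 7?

30

G_0 = 7. HB_2(7) = 2^2 + 2 + 1. Bump = 31. G_1 = 30.
G_1 = 30. HB_3(30) = 3^3 + 3. Bump = 260. G_2 = 259.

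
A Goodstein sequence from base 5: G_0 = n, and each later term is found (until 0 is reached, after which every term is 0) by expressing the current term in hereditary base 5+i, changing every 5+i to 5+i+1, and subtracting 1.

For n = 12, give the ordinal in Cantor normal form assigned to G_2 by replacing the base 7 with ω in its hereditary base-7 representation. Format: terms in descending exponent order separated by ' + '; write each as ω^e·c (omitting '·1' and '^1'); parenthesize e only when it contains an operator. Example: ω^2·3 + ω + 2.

i=0: 12 = 2·5 + 2 (b=5); 5→6: 2·6 + 2 = 14; 14−1 = 13
i=1: 13 = 2·6 + 1 (b=6); 6→7: 2·7 + 1 = 15; 15−1 = 14
i=2: 14 = 2·7 (b=7); 7→8: 2·8 = 16; 16−1 = 15

ω·2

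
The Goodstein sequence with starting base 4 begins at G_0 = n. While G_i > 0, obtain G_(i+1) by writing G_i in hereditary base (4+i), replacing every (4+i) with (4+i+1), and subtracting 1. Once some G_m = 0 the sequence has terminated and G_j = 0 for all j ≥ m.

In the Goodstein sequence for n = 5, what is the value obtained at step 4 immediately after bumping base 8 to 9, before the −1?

3

base 4: 5 = 4 + 1; at 5: 5 + 1 = 6; next = 5
base 5: 5 = 5; at 6: 6 = 6; next = 5
base 6: 5 = 5; at 7: 5 = 5; next = 4
base 7: 4 = 4; at 8: 4 = 4; next = 3
base 8: 3 = 3; at 9: 3 = 3; next = 2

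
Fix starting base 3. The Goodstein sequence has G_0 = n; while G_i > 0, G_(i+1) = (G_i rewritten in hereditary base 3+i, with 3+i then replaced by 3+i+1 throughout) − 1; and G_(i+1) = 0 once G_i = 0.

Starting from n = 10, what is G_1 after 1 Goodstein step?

16

[0] 10 ≡ 3^2 + 1 (base 3). Lift 4: 17. −1: 16.
[1] 16 ≡ 4^2 (base 4). Lift 5: 25. −1: 24.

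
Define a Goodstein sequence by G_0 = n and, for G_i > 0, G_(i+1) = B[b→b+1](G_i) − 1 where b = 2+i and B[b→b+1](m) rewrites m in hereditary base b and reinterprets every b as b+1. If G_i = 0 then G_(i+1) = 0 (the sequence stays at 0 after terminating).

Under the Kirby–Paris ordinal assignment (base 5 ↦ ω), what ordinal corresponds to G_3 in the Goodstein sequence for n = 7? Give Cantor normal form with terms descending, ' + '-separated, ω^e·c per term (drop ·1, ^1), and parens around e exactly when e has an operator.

ω^ω + 2

(0) 7|_2 = 2^2 + 2 + 1 ↦ 3^3 + 3 + 1|_3 = 31 ⇒ 30
(1) 30|_3 = 3^3 + 3 ↦ 4^4 + 4|_4 = 260 ⇒ 259
(2) 259|_4 = 4^4 + 3 ↦ 5^5 + 3|_5 = 3128 ⇒ 3127
(3) 3127|_5 = 5^5 + 2 ↦ 6^6 + 2|_6 = 46658 ⇒ 46657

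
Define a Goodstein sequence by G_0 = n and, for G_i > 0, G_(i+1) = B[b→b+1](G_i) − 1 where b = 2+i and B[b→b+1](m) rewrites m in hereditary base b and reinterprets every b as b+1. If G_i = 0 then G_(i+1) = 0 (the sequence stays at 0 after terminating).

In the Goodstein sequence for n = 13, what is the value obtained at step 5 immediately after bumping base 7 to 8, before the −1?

134219480

[0] 13 ≡ 2^(2 + 1) + 2^2 + 1 (base 2). Lift 3: 109. −1: 108.
[1] 108 ≡ 3^(3 + 1) + 3^3 (base 3). Lift 4: 1280. −1: 1279.
[2] 1279 ≡ 4^(4 + 1) + 3·4^3 + 3·4^2 + 3·4 + 3 (base 4). Lift 5: 16093. −1: 16092.
[3] 16092 ≡ 5^(5 + 1) + 3·5^3 + 3·5^2 + 3·5 + 2 (base 5). Lift 6: 280712. −1: 280711.
[4] 280711 ≡ 6^(6 + 1) + 3·6^3 + 3·6^2 + 3·6 + 1 (base 6). Lift 7: 5765999. −1: 5765998.
[5] 5765998 ≡ 7^(7 + 1) + 3·7^3 + 3·7^2 + 3·7 (base 7). Lift 8: 134219480. −1: 134219479.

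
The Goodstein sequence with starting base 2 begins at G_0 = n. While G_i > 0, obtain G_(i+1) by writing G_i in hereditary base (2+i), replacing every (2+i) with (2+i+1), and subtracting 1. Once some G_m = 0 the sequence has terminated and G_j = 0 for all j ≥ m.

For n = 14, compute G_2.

G_0 = 14. HB_2(14) = 2^(2 + 1) + 2^2 + 2. Bump = 111. G_1 = 110.
G_1 = 110. HB_3(110) = 3^(3 + 1) + 3^3 + 2. Bump = 1282. G_2 = 1281.

1281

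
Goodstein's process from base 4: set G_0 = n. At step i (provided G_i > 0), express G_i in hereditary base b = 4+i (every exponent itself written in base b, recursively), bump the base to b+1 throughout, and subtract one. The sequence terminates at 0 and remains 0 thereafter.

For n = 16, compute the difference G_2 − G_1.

3

(0) 16|_4 = 4^2 ↦ 5^2|_5 = 25 ⇒ 24
(1) 24|_5 = 4·5 + 4 ↦ 4·6 + 4|_6 = 28 ⇒ 27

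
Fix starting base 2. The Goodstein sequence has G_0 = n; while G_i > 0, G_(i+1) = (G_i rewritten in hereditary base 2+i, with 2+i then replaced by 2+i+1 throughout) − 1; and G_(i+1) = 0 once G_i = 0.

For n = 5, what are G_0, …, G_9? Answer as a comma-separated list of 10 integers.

5, 27, 255, 467, 775, 1197, 1751, 2454, 3325, 4382

(0) 5|_2 = 2^2 + 1 ↦ 3^3 + 1|_3 = 28 ⇒ 27
(1) 27|_3 = 3^3 ↦ 4^4|_4 = 256 ⇒ 255
(2) 255|_4 = 3·4^3 + 3·4^2 + 3·4 + 3 ↦ 3·5^3 + 3·5^2 + 3·5 + 3|_5 = 468 ⇒ 467
(3) 467|_5 = 3·5^3 + 3·5^2 + 3·5 + 2 ↦ 3·6^3 + 3·6^2 + 3·6 + 2|_6 = 776 ⇒ 775
(4) 775|_6 = 3·6^3 + 3·6^2 + 3·6 + 1 ↦ 3·7^3 + 3·7^2 + 3·7 + 1|_7 = 1198 ⇒ 1197
(5) 1197|_7 = 3·7^3 + 3·7^2 + 3·7 ↦ 3·8^3 + 3·8^2 + 3·8|_8 = 1752 ⇒ 1751
(6) 1751|_8 = 3·8^3 + 3·8^2 + 2·8 + 7 ↦ 3·9^3 + 3·9^2 + 2·9 + 7|_9 = 2455 ⇒ 2454
(7) 2454|_9 = 3·9^3 + 3·9^2 + 2·9 + 6 ↦ 3·10^3 + 3·10^2 + 2·10 + 6|_10 = 3326 ⇒ 3325
(8) 3325|_10 = 3·10^3 + 3·10^2 + 2·10 + 5 ↦ 3·11^3 + 3·11^2 + 2·11 + 5|_11 = 4383 ⇒ 4382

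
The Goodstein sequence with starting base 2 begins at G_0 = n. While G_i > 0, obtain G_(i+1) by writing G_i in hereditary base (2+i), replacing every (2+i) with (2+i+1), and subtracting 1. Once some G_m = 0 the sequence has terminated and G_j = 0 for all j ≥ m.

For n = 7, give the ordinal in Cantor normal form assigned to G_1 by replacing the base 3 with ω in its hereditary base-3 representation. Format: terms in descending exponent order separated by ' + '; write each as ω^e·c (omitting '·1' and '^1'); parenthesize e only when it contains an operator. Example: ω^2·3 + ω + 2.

ω^ω + ω

i=0: 7 = 2^2 + 2 + 1 (b=2); 2→3: 3^3 + 3 + 1 = 31; 31−1 = 30
i=1: 30 = 3^3 + 3 (b=3); 3→4: 4^4 + 4 = 260; 260−1 = 259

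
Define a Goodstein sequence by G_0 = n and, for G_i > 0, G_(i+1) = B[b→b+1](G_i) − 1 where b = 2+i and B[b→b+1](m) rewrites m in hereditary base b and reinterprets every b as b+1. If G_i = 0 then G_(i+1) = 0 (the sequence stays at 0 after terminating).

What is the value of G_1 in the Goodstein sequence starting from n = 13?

G_0 = 13. HB_2(13) = 2^(2 + 1) + 2^2 + 1. Bump = 109. G_1 = 108.
G_1 = 108. HB_3(108) = 3^(3 + 1) + 3^3. Bump = 1280. G_2 = 1279.

108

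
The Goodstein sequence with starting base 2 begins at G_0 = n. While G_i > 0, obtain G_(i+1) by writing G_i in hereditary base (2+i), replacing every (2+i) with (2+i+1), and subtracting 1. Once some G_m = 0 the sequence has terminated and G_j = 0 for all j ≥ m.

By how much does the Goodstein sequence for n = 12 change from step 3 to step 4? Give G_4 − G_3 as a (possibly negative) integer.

G_0=12  [base 2] 2^(2 + 1) + 2^2  →[2↦3]→  3^(3 + 1) + 3^3 = 108  −1 ⇒ G_1=107
G_1=107  [base 3] 3^(3 + 1) + 2·3^2 + 2·3 + 2  →[3↦4]→  4^(4 + 1) + 2·4^2 + 2·4 + 2 = 1066  −1 ⇒ G_2=1065
G_2=1065  [base 4] 4^(4 + 1) + 2·4^2 + 2·4 + 1  →[4↦5]→  5^(5 + 1) + 2·5^2 + 2·5 + 1 = 15686  −1 ⇒ G_3=15685
G_3=15685  [base 5] 5^(5 + 1) + 2·5^2 + 2·5  →[5↦6]→  6^(6 + 1) + 2·6^2 + 2·6 = 280020  −1 ⇒ G_4=280019

264334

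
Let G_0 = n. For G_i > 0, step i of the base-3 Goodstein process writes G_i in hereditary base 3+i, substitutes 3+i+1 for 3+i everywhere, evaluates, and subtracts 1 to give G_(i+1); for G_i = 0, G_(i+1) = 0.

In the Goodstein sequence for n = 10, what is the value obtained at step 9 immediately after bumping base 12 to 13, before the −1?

46

base 3: 10 = 3^2 + 1; at 4: 4^2 + 1 = 17; next = 16
base 4: 16 = 4^2; at 5: 5^2 = 25; next = 24
base 5: 24 = 4·5 + 4; at 6: 4·6 + 4 = 28; next = 27
base 6: 27 = 4·6 + 3; at 7: 4·7 + 3 = 31; next = 30
base 7: 30 = 4·7 + 2; at 8: 4·8 + 2 = 34; next = 33
base 8: 33 = 4·8 + 1; at 9: 4·9 + 1 = 37; next = 36
base 9: 36 = 4·9; at 10: 4·10 = 40; next = 39
base 10: 39 = 3·10 + 9; at 11: 3·11 + 9 = 42; next = 41
base 11: 41 = 3·11 + 8; at 12: 3·12 + 8 = 44; next = 43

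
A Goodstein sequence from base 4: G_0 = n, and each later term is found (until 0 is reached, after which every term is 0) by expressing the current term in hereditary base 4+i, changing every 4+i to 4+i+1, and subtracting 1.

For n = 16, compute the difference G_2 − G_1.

step 0: 16 = 4^2; sub 5 for 4: 5^2; = 25; G_1 = 25−1 = 24
step 1: 24 = 4·5 + 4; sub 6 for 5: 4·6 + 4; = 28; G_2 = 28−1 = 27

3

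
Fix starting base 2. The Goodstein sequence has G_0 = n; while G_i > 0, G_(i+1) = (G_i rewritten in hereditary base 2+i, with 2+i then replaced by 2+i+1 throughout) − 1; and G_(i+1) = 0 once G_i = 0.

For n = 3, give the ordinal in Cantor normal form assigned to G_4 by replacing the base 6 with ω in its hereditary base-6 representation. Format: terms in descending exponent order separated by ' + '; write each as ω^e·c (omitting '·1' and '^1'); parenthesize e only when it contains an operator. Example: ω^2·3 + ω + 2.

1

3 —HB2→ 2 + 1 —bump→ 3 + 1 = 4 —(−1)→ 3
3 —HB3→ 3 —bump→ 4 = 4 —(−1)→ 3
3 —HB4→ 3 —bump→ 3 = 3 —(−1)→ 2
2 —HB5→ 2 —bump→ 2 = 2 —(−1)→ 1
1 —HB6→ 1 —bump→ 1 = 1 —(−1)→ 0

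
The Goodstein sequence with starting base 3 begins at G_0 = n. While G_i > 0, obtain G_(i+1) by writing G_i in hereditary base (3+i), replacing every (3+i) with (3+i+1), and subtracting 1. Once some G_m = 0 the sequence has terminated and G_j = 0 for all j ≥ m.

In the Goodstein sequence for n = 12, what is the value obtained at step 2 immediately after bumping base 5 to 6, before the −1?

38

12 —HB3→ 3^2 + 3 —bump→ 4^2 + 4 = 20 —(−1)→ 19
19 —HB4→ 4^2 + 3 —bump→ 5^2 + 3 = 28 —(−1)→ 27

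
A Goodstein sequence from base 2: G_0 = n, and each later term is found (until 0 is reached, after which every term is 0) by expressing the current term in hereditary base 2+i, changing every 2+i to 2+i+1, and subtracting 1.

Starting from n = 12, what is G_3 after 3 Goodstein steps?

15685

G_0 = 12. HB_2(12) = 2^(2 + 1) + 2^2. Bump = 108. G_1 = 107.
G_1 = 107. HB_3(107) = 3^(3 + 1) + 2·3^2 + 2·3 + 2. Bump = 1066. G_2 = 1065.
G_2 = 1065. HB_4(1065) = 4^(4 + 1) + 2·4^2 + 2·4 + 1. Bump = 15686. G_3 = 15685.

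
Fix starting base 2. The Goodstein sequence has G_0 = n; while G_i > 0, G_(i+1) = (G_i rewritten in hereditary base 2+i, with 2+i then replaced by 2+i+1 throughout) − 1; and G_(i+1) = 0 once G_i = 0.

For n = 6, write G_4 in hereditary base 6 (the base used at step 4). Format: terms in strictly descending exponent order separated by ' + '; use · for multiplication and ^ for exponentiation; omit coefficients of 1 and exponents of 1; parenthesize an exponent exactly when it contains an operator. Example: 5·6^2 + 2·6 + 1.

5·6^5 + 5·6^4 + 5·6^3 + 5·6^2 + 5·6 + 5

(0) 6|_2 = 2^2 + 2 ↦ 3^3 + 3|_3 = 30 ⇒ 29
(1) 29|_3 = 3^3 + 2 ↦ 4^4 + 2|_4 = 258 ⇒ 257
(2) 257|_4 = 4^4 + 1 ↦ 5^5 + 1|_5 = 3126 ⇒ 3125
(3) 3125|_5 = 5^5 ↦ 6^6|_6 = 46656 ⇒ 46655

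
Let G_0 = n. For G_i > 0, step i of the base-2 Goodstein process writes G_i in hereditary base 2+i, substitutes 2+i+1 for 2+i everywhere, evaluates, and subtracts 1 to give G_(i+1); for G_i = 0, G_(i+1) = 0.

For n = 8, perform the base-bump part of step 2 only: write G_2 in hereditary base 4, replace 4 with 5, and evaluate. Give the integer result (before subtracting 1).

base 2: 8 = 2^(2 + 1); at 3: 3^(3 + 1) = 81; next = 80
base 3: 80 = 2·3^3 + 2·3^2 + 2·3 + 2; at 4: 2·4^4 + 2·4^2 + 2·4 + 2 = 554; next = 553

6311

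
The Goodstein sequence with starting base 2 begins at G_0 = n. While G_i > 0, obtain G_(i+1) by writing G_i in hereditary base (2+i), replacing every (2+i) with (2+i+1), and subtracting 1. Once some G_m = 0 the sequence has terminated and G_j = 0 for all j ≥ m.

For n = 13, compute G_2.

(0) 13|_2 = 2^(2 + 1) + 2^2 + 1 ↦ 3^(3 + 1) + 3^3 + 1|_3 = 109 ⇒ 108
(1) 108|_3 = 3^(3 + 1) + 3^3 ↦ 4^(4 + 1) + 4^4|_4 = 1280 ⇒ 1279
(2) 1279|_4 = 4^(4 + 1) + 3·4^3 + 3·4^2 + 3·4 + 3 ↦ 5^(5 + 1) + 3·5^3 + 3·5^2 + 3·5 + 3|_5 = 16093 ⇒ 16092

1279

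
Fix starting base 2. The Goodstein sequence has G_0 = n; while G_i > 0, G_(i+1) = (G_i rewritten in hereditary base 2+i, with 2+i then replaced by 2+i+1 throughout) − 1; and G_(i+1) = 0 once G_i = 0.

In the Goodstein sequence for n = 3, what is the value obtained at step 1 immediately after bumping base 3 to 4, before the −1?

(0) 3|_2 = 2 + 1 ↦ 3 + 1|_3 = 4 ⇒ 3
(1) 3|_3 = 3 ↦ 4|_4 = 4 ⇒ 3

4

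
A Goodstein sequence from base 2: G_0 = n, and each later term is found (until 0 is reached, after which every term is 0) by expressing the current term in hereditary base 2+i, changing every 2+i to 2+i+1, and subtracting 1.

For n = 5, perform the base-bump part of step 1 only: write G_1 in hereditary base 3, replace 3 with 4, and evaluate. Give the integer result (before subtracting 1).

256

[0] 5 ≡ 2^2 + 1 (base 2). Lift 3: 28. −1: 27.
[1] 27 ≡ 3^3 (base 3). Lift 4: 256. −1: 255.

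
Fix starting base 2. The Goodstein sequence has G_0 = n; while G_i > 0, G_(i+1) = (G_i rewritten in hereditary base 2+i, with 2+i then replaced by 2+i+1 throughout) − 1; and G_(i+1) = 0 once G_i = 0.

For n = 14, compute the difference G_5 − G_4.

5536249

[0] 14 ≡ 2^(2 + 1) + 2^2 + 2 (base 2). Lift 3: 111. −1: 110.
[1] 110 ≡ 3^(3 + 1) + 3^3 + 2 (base 3). Lift 4: 1282. −1: 1281.
[2] 1281 ≡ 4^(4 + 1) + 4^4 + 1 (base 4). Lift 5: 18751. −1: 18750.
[3] 18750 ≡ 5^(5 + 1) + 5^5 (base 5). Lift 6: 326592. −1: 326591.
[4] 326591 ≡ 6^(6 + 1) + 5·6^5 + 5·6^4 + 5·6^3 + 5·6^2 + 5·6 + 5 (base 6). Lift 7: 5862841. −1: 5862840.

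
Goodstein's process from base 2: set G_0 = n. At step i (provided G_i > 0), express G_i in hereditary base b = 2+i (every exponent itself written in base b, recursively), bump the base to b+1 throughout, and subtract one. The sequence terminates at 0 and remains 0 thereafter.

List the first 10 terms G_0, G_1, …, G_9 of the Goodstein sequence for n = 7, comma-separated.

step 0: 7 = 2^2 + 2 + 1; sub 3 for 2: 3^3 + 3 + 1; = 31; G_1 = 31−1 = 30
step 1: 30 = 3^3 + 3; sub 4 for 3: 4^4 + 4; = 260; G_2 = 260−1 = 259
step 2: 259 = 4^4 + 3; sub 5 for 4: 5^5 + 3; = 3128; G_3 = 3128−1 = 3127
step 3: 3127 = 5^5 + 2; sub 6 for 5: 6^6 + 2; = 46658; G_4 = 46658−1 = 46657
step 4: 46657 = 6^6 + 1; sub 7 for 6: 7^7 + 1; = 823544; G_5 = 823544−1 = 823543
step 5: 823543 = 7^7; sub 8 for 7: 8^8; = 16777216; G_6 = 16777216−1 = 16777215
step 6: 16777215 = 7·8^7 + 7·8^6 + 7·8^5 + 7·8^4 + 7·8^3 + 7·8^2 + 7·8 + 7; sub 9 for 8: 7·9^7 + 7·9^6 + 7·9^5 + 7·9^4 + 7·9^3 + 7·9^2 + 7·9 + 7; = 37665880; G_7 = 37665880−1 = 37665879
step 7: 37665879 = 7·9^7 + 7·9^6 + 7·9^5 + 7·9^4 + 7·9^3 + 7·9^2 + 7·9 + 6; sub 10 for 9: 7·10^7 + 7·10^6 + 7·10^5 + 7·10^4 + 7·10^3 + 7·10^2 + 7·10 + 6; = 77777776; G_8 = 77777776−1 = 77777775
step 8: 77777775 = 7·10^7 + 7·10^6 + 7·10^5 + 7·10^4 + 7·10^3 + 7·10^2 + 7·10 + 5; sub 11 for 10: 7·11^7 + 7·11^6 + 7·11^5 + 7·11^4 + 7·11^3 + 7·11^2 + 7·11 + 5; = 150051214; G_9 = 150051214−1 = 150051213

7, 30, 259, 3127, 46657, 823543, 16777215, 37665879, 77777775, 150051213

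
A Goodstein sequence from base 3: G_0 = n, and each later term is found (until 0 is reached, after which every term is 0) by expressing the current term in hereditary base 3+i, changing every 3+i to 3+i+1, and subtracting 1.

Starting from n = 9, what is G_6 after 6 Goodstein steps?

24

base 3: 9 = 3^2; at 4: 4^2 = 16; next = 15
base 4: 15 = 3·4 + 3; at 5: 3·5 + 3 = 18; next = 17
base 5: 17 = 3·5 + 2; at 6: 3·6 + 2 = 20; next = 19
base 6: 19 = 3·6 + 1; at 7: 3·7 + 1 = 22; next = 21
base 7: 21 = 3·7; at 8: 3·8 = 24; next = 23
base 8: 23 = 2·8 + 7; at 9: 2·9 + 7 = 25; next = 24
base 9: 24 = 2·9 + 6; at 10: 2·10 + 6 = 26; next = 25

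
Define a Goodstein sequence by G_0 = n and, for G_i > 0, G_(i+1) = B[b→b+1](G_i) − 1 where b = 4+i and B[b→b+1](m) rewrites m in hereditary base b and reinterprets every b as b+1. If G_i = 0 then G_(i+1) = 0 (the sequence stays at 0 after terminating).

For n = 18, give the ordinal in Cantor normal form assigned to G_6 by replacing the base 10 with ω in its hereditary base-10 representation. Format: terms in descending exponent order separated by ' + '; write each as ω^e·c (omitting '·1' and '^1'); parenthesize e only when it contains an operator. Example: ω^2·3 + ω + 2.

ω·6 + 3

G_0 = 18. HB_4(18) = 4^2 + 2. Bump = 27. G_1 = 26.
G_1 = 26. HB_5(26) = 5^2 + 1. Bump = 37. G_2 = 36.
G_2 = 36. HB_6(36) = 6^2. Bump = 49. G_3 = 48.
G_3 = 48. HB_7(48) = 6·7 + 6. Bump = 54. G_4 = 53.
G_4 = 53. HB_8(53) = 6·8 + 5. Bump = 59. G_5 = 58.
G_5 = 58. HB_9(58) = 6·9 + 4. Bump = 64. G_6 = 63.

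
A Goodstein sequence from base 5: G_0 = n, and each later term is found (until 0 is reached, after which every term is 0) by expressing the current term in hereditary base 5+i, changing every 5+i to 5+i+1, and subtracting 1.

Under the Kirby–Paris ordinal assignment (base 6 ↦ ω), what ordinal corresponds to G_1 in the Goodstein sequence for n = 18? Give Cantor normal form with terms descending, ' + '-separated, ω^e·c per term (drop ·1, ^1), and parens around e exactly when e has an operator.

18 —HB5→ 3·5 + 3 —bump→ 3·6 + 3 = 21 —(−1)→ 20
20 —HB6→ 3·6 + 2 —bump→ 3·7 + 2 = 23 —(−1)→ 22

ω·3 + 2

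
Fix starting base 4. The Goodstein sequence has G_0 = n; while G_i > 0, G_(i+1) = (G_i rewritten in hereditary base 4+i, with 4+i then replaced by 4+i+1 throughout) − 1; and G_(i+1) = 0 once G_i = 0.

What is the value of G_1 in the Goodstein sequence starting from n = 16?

step 0: 16 = 4^2; sub 5 for 4: 5^2; = 25; G_1 = 25−1 = 24
step 1: 24 = 4·5 + 4; sub 6 for 5: 4·6 + 4; = 28; G_2 = 28−1 = 27

24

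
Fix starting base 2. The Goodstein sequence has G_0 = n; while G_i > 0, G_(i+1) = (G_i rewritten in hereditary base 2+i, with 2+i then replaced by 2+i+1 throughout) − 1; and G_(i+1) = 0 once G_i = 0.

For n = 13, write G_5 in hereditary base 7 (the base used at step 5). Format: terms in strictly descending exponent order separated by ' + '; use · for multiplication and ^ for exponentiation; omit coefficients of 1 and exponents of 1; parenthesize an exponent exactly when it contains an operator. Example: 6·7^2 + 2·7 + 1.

G_0=13  [base 2] 2^(2 + 1) + 2^2 + 1  →[2↦3]→  3^(3 + 1) + 3^3 + 1 = 109  −1 ⇒ G_1=108
G_1=108  [base 3] 3^(3 + 1) + 3^3  →[3↦4]→  4^(4 + 1) + 4^4 = 1280  −1 ⇒ G_2=1279
G_2=1279  [base 4] 4^(4 + 1) + 3·4^3 + 3·4^2 + 3·4 + 3  →[4↦5]→  5^(5 + 1) + 3·5^3 + 3·5^2 + 3·5 + 3 = 16093  −1 ⇒ G_3=16092
G_3=16092  [base 5] 5^(5 + 1) + 3·5^3 + 3·5^2 + 3·5 + 2  →[5↦6]→  6^(6 + 1) + 3·6^3 + 3·6^2 + 3·6 + 2 = 280712  −1 ⇒ G_4=280711
G_4=280711  [base 6] 6^(6 + 1) + 3·6^3 + 3·6^2 + 3·6 + 1  →[6↦7]→  7^(7 + 1) + 3·7^3 + 3·7^2 + 3·7 + 1 = 5765999  −1 ⇒ G_5=5765998
G_5=5765998  [base 7] 7^(7 + 1) + 3·7^3 + 3·7^2 + 3·7  →[7↦8]→  8^(8 + 1) + 3·8^3 + 3·8^2 + 3·8 = 134219480  −1 ⇒ G_6=134219479

7^(7 + 1) + 3·7^3 + 3·7^2 + 3·7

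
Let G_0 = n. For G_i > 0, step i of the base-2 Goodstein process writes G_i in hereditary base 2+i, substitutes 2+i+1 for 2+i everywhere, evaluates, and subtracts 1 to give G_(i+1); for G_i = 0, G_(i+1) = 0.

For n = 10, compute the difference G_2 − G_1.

step 0: 10 = 2^(2 + 1) + 2; sub 3 for 2: 3^(3 + 1) + 3; = 84; G_1 = 84−1 = 83
step 1: 83 = 3^(3 + 1) + 2; sub 4 for 3: 4^(4 + 1) + 2; = 1026; G_2 = 1026−1 = 1025

942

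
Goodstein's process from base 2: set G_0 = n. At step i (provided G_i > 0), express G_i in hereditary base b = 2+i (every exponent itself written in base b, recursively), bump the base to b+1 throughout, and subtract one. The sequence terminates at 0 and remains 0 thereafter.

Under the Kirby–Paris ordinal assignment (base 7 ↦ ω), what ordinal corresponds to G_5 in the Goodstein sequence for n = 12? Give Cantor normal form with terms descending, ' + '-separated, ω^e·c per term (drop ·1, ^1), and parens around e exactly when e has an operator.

ω^(ω + 1) + ω^2·2 + ω + 4

12 —HB2→ 2^(2 + 1) + 2^2 —bump→ 3^(3 + 1) + 3^3 = 108 —(−1)→ 107
107 —HB3→ 3^(3 + 1) + 2·3^2 + 2·3 + 2 —bump→ 4^(4 + 1) + 2·4^2 + 2·4 + 2 = 1066 —(−1)→ 1065
1065 —HB4→ 4^(4 + 1) + 2·4^2 + 2·4 + 1 —bump→ 5^(5 + 1) + 2·5^2 + 2·5 + 1 = 15686 —(−1)→ 15685
15685 —HB5→ 5^(5 + 1) + 2·5^2 + 2·5 —bump→ 6^(6 + 1) + 2·6^2 + 2·6 = 280020 —(−1)→ 280019
280019 —HB6→ 6^(6 + 1) + 2·6^2 + 6 + 5 —bump→ 7^(7 + 1) + 2·7^2 + 7 + 5 = 5764911 —(−1)→ 5764910
5764910 —HB7→ 7^(7 + 1) + 2·7^2 + 7 + 4 —bump→ 8^(8 + 1) + 2·8^2 + 8 + 4 = 134217868 —(−1)→ 134217867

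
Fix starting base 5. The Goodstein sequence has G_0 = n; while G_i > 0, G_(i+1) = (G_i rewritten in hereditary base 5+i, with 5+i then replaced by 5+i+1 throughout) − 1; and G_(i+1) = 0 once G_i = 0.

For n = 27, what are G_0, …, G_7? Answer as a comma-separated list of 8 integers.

27, 37, 49, 63, 69, 75, 81, 87

step 0: 27 = 5^2 + 2; sub 6 for 5: 6^2 + 2; = 38; G_1 = 38−1 = 37
step 1: 37 = 6^2 + 1; sub 7 for 6: 7^2 + 1; = 50; G_2 = 50−1 = 49
step 2: 49 = 7^2; sub 8 for 7: 8^2; = 64; G_3 = 64−1 = 63
step 3: 63 = 7·8 + 7; sub 9 for 8: 7·9 + 7; = 70; G_4 = 70−1 = 69
step 4: 69 = 7·9 + 6; sub 10 for 9: 7·10 + 6; = 76; G_5 = 76−1 = 75
step 5: 75 = 7·10 + 5; sub 11 for 10: 7·11 + 5; = 82; G_6 = 82−1 = 81
step 6: 81 = 7·11 + 4; sub 12 for 11: 7·12 + 4; = 88; G_7 = 88−1 = 87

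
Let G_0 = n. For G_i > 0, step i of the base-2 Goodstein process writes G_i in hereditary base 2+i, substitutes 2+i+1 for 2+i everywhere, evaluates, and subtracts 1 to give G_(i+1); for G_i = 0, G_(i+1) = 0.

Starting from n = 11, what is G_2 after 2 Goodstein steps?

1027

base 2: 11 = 2^(2 + 1) + 2 + 1; at 3: 3^(3 + 1) + 3 + 1 = 85; next = 84
base 3: 84 = 3^(3 + 1) + 3; at 4: 4^(4 + 1) + 4 = 1028; next = 1027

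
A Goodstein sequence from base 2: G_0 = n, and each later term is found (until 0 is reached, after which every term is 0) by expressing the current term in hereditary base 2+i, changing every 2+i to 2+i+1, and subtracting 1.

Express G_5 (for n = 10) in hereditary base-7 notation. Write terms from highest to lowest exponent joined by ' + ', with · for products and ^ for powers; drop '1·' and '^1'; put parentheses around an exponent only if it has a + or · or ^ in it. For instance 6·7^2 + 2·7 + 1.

5·7^7 + 5·7^5 + 5·7^4 + 5·7^3 + 5·7^2 + 5·7 + 4

base 2: 10 = 2^(2 + 1) + 2; at 3: 3^(3 + 1) + 3 = 84; next = 83
base 3: 83 = 3^(3 + 1) + 2; at 4: 4^(4 + 1) + 2 = 1026; next = 1025
base 4: 1025 = 4^(4 + 1) + 1; at 5: 5^(5 + 1) + 1 = 15626; next = 15625
base 5: 15625 = 5^(5 + 1); at 6: 6^(6 + 1) = 279936; next = 279935
base 6: 279935 = 5·6^6 + 5·6^5 + 5·6^4 + 5·6^3 + 5·6^2 + 5·6 + 5; at 7: 5·7^7 + 5·7^5 + 5·7^4 + 5·7^3 + 5·7^2 + 5·7 + 5 = 4215755; next = 4215754
base 7: 4215754 = 5·7^7 + 5·7^5 + 5·7^4 + 5·7^3 + 5·7^2 + 5·7 + 4; at 8: 5·8^8 + 5·8^5 + 5·8^4 + 5·8^3 + 5·8^2 + 5·8 + 4 = 84073324; next = 84073323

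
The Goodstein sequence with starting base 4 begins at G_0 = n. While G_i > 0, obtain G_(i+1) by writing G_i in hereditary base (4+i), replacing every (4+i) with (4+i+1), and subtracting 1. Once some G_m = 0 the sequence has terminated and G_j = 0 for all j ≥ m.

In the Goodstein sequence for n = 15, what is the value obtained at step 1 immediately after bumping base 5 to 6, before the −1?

20

[0] 15 ≡ 3·4 + 3 (base 4). Lift 5: 18. −1: 17.
[1] 17 ≡ 3·5 + 2 (base 5). Lift 6: 20. −1: 19.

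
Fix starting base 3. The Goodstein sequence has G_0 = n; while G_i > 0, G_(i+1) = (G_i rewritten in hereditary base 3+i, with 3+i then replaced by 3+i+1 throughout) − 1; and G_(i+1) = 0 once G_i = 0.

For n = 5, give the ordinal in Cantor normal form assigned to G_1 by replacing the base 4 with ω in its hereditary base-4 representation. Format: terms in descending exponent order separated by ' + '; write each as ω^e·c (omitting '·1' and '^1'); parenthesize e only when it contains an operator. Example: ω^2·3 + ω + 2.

ω + 1

step 0: 5 = 3 + 2; sub 4 for 3: 4 + 2; = 6; G_1 = 6−1 = 5
step 1: 5 = 4 + 1; sub 5 for 4: 5 + 1; = 6; G_2 = 6−1 = 5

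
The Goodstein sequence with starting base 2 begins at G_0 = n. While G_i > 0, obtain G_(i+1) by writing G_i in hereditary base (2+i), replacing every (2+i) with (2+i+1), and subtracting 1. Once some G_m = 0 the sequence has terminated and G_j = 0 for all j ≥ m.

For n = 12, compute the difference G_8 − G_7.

96513215637

i=0: 12 = 2^(2 + 1) + 2^2 (b=2); 2→3: 3^(3 + 1) + 3^3 = 108; 108−1 = 107
i=1: 107 = 3^(3 + 1) + 2·3^2 + 2·3 + 2 (b=3); 3→4: 4^(4 + 1) + 2·4^2 + 2·4 + 2 = 1066; 1066−1 = 1065
i=2: 1065 = 4^(4 + 1) + 2·4^2 + 2·4 + 1 (b=4); 4→5: 5^(5 + 1) + 2·5^2 + 2·5 + 1 = 15686; 15686−1 = 15685
i=3: 15685 = 5^(5 + 1) + 2·5^2 + 2·5 (b=5); 5→6: 6^(6 + 1) + 2·6^2 + 2·6 = 280020; 280020−1 = 280019
i=4: 280019 = 6^(6 + 1) + 2·6^2 + 6 + 5 (b=6); 6→7: 7^(7 + 1) + 2·7^2 + 7 + 5 = 5764911; 5764911−1 = 5764910
i=5: 5764910 = 7^(7 + 1) + 2·7^2 + 7 + 4 (b=7); 7→8: 8^(8 + 1) + 2·8^2 + 8 + 4 = 134217868; 134217868−1 = 134217867
i=6: 134217867 = 8^(8 + 1) + 2·8^2 + 8 + 3 (b=8); 8→9: 9^(9 + 1) + 2·9^2 + 9 + 3 = 3486784575; 3486784575−1 = 3486784574
i=7: 3486784574 = 9^(9 + 1) + 2·9^2 + 9 + 2 (b=9); 9→10: 10^(10 + 1) + 2·10^2 + 10 + 2 = 100000000212; 100000000212−1 = 100000000211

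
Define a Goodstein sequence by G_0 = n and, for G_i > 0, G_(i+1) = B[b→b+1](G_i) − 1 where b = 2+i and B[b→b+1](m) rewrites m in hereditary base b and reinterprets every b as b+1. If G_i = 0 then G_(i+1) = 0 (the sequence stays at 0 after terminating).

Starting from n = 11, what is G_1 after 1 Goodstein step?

11 —HB2→ 2^(2 + 1) + 2 + 1 —bump→ 3^(3 + 1) + 3 + 1 = 85 —(−1)→ 84
84 —HB3→ 3^(3 + 1) + 3 —bump→ 4^(4 + 1) + 4 = 1028 —(−1)→ 1027

84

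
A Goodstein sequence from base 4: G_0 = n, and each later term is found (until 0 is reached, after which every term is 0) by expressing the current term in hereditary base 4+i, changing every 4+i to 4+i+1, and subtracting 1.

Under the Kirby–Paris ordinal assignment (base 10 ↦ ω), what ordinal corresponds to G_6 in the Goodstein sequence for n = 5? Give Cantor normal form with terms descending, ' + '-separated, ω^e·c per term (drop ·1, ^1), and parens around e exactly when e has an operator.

5 —HB4→ 4 + 1 —bump→ 5 + 1 = 6 —(−1)→ 5
5 —HB5→ 5 —bump→ 6 = 6 —(−1)→ 5
5 —HB6→ 5 —bump→ 5 = 5 —(−1)→ 4
4 —HB7→ 4 —bump→ 4 = 4 —(−1)→ 3
3 —HB8→ 3 —bump→ 3 = 3 —(−1)→ 2
2 —HB9→ 2 —bump→ 2 = 2 —(−1)→ 1
1 —HB10→ 1 —bump→ 1 = 1 —(−1)→ 0

1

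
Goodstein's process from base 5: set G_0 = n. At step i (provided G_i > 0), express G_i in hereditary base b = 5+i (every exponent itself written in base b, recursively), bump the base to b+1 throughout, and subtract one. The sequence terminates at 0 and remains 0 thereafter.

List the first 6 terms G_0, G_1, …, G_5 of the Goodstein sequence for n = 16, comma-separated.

base 5: 16 = 3·5 + 1; at 6: 3·6 + 1 = 19; next = 18
base 6: 18 = 3·6; at 7: 3·7 = 21; next = 20
base 7: 20 = 2·7 + 6; at 8: 2·8 + 6 = 22; next = 21
base 8: 21 = 2·8 + 5; at 9: 2·9 + 5 = 23; next = 22
base 9: 22 = 2·9 + 4; at 10: 2·10 + 4 = 24; next = 23

16, 18, 20, 21, 22, 23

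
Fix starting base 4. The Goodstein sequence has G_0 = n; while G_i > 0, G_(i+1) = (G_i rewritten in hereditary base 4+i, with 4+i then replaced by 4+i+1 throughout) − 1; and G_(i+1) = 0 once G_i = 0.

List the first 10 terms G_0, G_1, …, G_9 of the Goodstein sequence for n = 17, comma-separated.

i=0: 17 = 4^2 + 1 (b=4); 4→5: 5^2 + 1 = 26; 26−1 = 25
i=1: 25 = 5^2 (b=5); 5→6: 6^2 = 36; 36−1 = 35
i=2: 35 = 5·6 + 5 (b=6); 6→7: 5·7 + 5 = 40; 40−1 = 39
i=3: 39 = 5·7 + 4 (b=7); 7→8: 5·8 + 4 = 44; 44−1 = 43
i=4: 43 = 5·8 + 3 (b=8); 8→9: 5·9 + 3 = 48; 48−1 = 47
i=5: 47 = 5·9 + 2 (b=9); 9→10: 5·10 + 2 = 52; 52−1 = 51
i=6: 51 = 5·10 + 1 (b=10); 10→11: 5·11 + 1 = 56; 56−1 = 55
i=7: 55 = 5·11 (b=11); 11→12: 5·12 = 60; 60−1 = 59
i=8: 59 = 4·12 + 11 (b=12); 12→13: 4·13 + 11 = 63; 63−1 = 62

17, 25, 35, 39, 43, 47, 51, 55, 59, 62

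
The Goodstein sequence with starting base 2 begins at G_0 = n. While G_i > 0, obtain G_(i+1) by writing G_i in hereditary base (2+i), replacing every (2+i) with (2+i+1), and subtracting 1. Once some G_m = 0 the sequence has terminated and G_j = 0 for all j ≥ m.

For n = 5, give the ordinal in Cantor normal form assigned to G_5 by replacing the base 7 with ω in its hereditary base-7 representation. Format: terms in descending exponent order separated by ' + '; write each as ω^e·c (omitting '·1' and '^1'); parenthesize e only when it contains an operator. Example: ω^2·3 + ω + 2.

ω^3·3 + ω^2·3 + ω·3

5 —HB2→ 2^2 + 1 —bump→ 3^3 + 1 = 28 —(−1)→ 27
27 —HB3→ 3^3 —bump→ 4^4 = 256 —(−1)→ 255
255 —HB4→ 3·4^3 + 3·4^2 + 3·4 + 3 —bump→ 3·5^3 + 3·5^2 + 3·5 + 3 = 468 —(−1)→ 467
467 —HB5→ 3·5^3 + 3·5^2 + 3·5 + 2 —bump→ 3·6^3 + 3·6^2 + 3·6 + 2 = 776 —(−1)→ 775
775 —HB6→ 3·6^3 + 3·6^2 + 3·6 + 1 —bump→ 3·7^3 + 3·7^2 + 3·7 + 1 = 1198 —(−1)→ 1197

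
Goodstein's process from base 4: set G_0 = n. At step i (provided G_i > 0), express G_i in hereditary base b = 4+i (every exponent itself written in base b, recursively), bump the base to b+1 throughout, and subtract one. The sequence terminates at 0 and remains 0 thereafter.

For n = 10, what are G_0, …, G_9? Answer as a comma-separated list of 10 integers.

10, 11, 12, 13, 13, 13, 13, 13, 13, 13

[0] 10 ≡ 2·4 + 2 (base 4). Lift 5: 12. −1: 11.
[1] 11 ≡ 2·5 + 1 (base 5). Lift 6: 13. −1: 12.
[2] 12 ≡ 2·6 (base 6). Lift 7: 14. −1: 13.
[3] 13 ≡ 7 + 6 (base 7). Lift 8: 14. −1: 13.
[4] 13 ≡ 8 + 5 (base 8). Lift 9: 14. −1: 13.
[5] 13 ≡ 9 + 4 (base 9). Lift 10: 14. −1: 13.
[6] 13 ≡ 10 + 3 (base 10). Lift 11: 14. −1: 13.
[7] 13 ≡ 11 + 2 (base 11). Lift 12: 14. −1: 13.
[8] 13 ≡ 12 + 1 (base 12). Lift 13: 14. −1: 13.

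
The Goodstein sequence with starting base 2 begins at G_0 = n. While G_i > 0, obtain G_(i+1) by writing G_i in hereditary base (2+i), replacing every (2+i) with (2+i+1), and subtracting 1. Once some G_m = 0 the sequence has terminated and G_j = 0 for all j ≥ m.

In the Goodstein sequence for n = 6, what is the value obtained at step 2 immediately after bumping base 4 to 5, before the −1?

[0] 6 ≡ 2^2 + 2 (base 2). Lift 3: 30. −1: 29.
[1] 29 ≡ 3^3 + 2 (base 3). Lift 4: 258. −1: 257.

3126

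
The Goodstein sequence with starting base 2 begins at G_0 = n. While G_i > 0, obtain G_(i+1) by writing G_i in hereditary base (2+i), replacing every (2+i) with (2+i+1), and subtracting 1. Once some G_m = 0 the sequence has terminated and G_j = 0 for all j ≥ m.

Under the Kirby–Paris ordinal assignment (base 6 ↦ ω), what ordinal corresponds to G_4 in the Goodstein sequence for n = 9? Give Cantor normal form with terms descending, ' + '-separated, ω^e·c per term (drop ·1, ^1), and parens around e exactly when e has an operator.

ω^ω·3 + ω^3·3 + ω^2·3 + ω·3 + 1

G_0=9  [base 2] 2^(2 + 1) + 1  →[2↦3]→  3^(3 + 1) + 1 = 82  −1 ⇒ G_1=81
G_1=81  [base 3] 3^(3 + 1)  →[3↦4]→  4^(4 + 1) = 1024  −1 ⇒ G_2=1023
G_2=1023  [base 4] 3·4^4 + 3·4^3 + 3·4^2 + 3·4 + 3  →[4↦5]→  3·5^5 + 3·5^3 + 3·5^2 + 3·5 + 3 = 9843  −1 ⇒ G_3=9842
G_3=9842  [base 5] 3·5^5 + 3·5^3 + 3·5^2 + 3·5 + 2  →[5↦6]→  3·6^6 + 3·6^3 + 3·6^2 + 3·6 + 2 = 140744  −1 ⇒ G_4=140743
G_4=140743  [base 6] 3·6^6 + 3·6^3 + 3·6^2 + 3·6 + 1  →[6↦7]→  3·7^7 + 3·7^3 + 3·7^2 + 3·7 + 1 = 2471827  −1 ⇒ G_5=2471826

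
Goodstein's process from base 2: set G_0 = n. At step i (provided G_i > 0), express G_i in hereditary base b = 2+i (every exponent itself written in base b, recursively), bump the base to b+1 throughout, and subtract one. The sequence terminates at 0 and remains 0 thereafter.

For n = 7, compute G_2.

[0] 7 ≡ 2^2 + 2 + 1 (base 2). Lift 3: 31. −1: 30.
[1] 30 ≡ 3^3 + 3 (base 3). Lift 4: 260. −1: 259.
[2] 259 ≡ 4^4 + 3 (base 4). Lift 5: 3128. −1: 3127.

259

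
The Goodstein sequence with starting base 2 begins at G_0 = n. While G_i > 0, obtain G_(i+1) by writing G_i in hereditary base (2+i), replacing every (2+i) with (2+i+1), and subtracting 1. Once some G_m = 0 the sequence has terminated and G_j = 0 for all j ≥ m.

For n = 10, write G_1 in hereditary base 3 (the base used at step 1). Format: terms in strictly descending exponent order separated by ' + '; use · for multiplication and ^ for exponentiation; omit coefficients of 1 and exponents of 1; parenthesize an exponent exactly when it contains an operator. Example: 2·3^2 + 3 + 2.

i=0: 10 = 2^(2 + 1) + 2 (b=2); 2→3: 3^(3 + 1) + 3 = 84; 84−1 = 83
i=1: 83 = 3^(3 + 1) + 2 (b=3); 3→4: 4^(4 + 1) + 2 = 1026; 1026−1 = 1025

3^(3 + 1) + 2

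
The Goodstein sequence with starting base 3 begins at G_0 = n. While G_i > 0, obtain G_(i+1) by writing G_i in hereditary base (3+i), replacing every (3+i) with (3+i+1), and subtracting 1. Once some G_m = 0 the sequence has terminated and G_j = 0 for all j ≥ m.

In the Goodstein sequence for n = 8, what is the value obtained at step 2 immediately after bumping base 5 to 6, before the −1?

(0) 8|_3 = 2·3 + 2 ↦ 2·4 + 2|_4 = 10 ⇒ 9
(1) 9|_4 = 2·4 + 1 ↦ 2·5 + 1|_5 = 11 ⇒ 10
(2) 10|_5 = 2·5 ↦ 2·6|_6 = 12 ⇒ 11

12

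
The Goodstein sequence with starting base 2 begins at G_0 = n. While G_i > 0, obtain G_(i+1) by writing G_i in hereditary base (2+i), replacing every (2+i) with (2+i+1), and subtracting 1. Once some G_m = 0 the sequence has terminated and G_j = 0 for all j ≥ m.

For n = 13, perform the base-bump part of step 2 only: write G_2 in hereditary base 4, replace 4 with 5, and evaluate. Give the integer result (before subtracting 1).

16093

base 2: 13 = 2^(2 + 1) + 2^2 + 1; at 3: 3^(3 + 1) + 3^3 + 1 = 109; next = 108
base 3: 108 = 3^(3 + 1) + 3^3; at 4: 4^(4 + 1) + 4^4 = 1280; next = 1279
base 4: 1279 = 4^(4 + 1) + 3·4^3 + 3·4^2 + 3·4 + 3; at 5: 5^(5 + 1) + 3·5^3 + 3·5^2 + 3·5 + 3 = 16093; next = 16092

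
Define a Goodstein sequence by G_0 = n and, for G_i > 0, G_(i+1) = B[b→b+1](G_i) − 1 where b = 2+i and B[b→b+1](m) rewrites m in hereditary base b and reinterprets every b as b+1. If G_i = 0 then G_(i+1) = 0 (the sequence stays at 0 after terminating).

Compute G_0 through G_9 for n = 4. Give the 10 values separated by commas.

4, 26, 41, 60, 83, 109, 139, 173, 211, 253

[0] 4 ≡ 2^2 (base 2). Lift 3: 27. −1: 26.
[1] 26 ≡ 2·3^2 + 2·3 + 2 (base 3). Lift 4: 42. −1: 41.
[2] 41 ≡ 2·4^2 + 2·4 + 1 (base 4). Lift 5: 61. −1: 60.
[3] 60 ≡ 2·5^2 + 2·5 (base 5). Lift 6: 84. −1: 83.
[4] 83 ≡ 2·6^2 + 6 + 5 (base 6). Lift 7: 110. −1: 109.
[5] 109 ≡ 2·7^2 + 7 + 4 (base 7). Lift 8: 140. −1: 139.
[6] 139 ≡ 2·8^2 + 8 + 3 (base 8). Lift 9: 174. −1: 173.
[7] 173 ≡ 2·9^2 + 9 + 2 (base 9). Lift 10: 212. −1: 211.
[8] 211 ≡ 2·10^2 + 10 + 1 (base 10). Lift 11: 254. −1: 253.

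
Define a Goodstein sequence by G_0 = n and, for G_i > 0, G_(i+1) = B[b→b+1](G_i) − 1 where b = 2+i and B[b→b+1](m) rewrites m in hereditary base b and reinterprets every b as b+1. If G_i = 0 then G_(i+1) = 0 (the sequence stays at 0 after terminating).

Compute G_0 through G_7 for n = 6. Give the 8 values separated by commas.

6, 29, 257, 3125, 46655, 98039, 187243, 332147

base 2: 6 = 2^2 + 2; at 3: 3^3 + 3 = 30; next = 29
base 3: 29 = 3^3 + 2; at 4: 4^4 + 2 = 258; next = 257
base 4: 257 = 4^4 + 1; at 5: 5^5 + 1 = 3126; next = 3125
base 5: 3125 = 5^5; at 6: 6^6 = 46656; next = 46655
base 6: 46655 = 5·6^5 + 5·6^4 + 5·6^3 + 5·6^2 + 5·6 + 5; at 7: 5·7^5 + 5·7^4 + 5·7^3 + 5·7^2 + 5·7 + 5 = 98040; next = 98039
base 7: 98039 = 5·7^5 + 5·7^4 + 5·7^3 + 5·7^2 + 5·7 + 4; at 8: 5·8^5 + 5·8^4 + 5·8^3 + 5·8^2 + 5·8 + 4 = 187244; next = 187243
base 8: 187243 = 5·8^5 + 5·8^4 + 5·8^3 + 5·8^2 + 5·8 + 3; at 9: 5·9^5 + 5·9^4 + 5·9^3 + 5·9^2 + 5·9 + 3 = 332148; next = 332147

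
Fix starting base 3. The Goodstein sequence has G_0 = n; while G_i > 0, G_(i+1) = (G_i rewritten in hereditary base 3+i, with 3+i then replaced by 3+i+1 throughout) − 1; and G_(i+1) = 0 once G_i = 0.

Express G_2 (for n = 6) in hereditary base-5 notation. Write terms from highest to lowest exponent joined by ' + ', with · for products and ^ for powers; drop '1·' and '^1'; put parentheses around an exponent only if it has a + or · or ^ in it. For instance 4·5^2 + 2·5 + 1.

5 + 2

G_0 = 6. HB_3(6) = 2·3. Bump = 8. G_1 = 7.
G_1 = 7. HB_4(7) = 4 + 3. Bump = 8. G_2 = 7.
G_2 = 7. HB_5(7) = 5 + 2. Bump = 8. G_3 = 7.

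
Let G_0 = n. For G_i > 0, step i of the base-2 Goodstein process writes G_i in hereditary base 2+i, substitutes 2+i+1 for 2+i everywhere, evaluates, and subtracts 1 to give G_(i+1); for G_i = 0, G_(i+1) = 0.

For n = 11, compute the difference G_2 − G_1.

base 2: 11 = 2^(2 + 1) + 2 + 1; at 3: 3^(3 + 1) + 3 + 1 = 85; next = 84
base 3: 84 = 3^(3 + 1) + 3; at 4: 4^(4 + 1) + 4 = 1028; next = 1027

943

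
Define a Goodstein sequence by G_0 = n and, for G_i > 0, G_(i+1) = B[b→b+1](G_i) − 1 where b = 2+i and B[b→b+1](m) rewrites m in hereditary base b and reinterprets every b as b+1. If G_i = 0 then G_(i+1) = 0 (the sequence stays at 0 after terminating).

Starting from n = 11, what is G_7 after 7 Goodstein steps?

(0) 11|_2 = 2^(2 + 1) + 2 + 1 ↦ 3^(3 + 1) + 3 + 1|_3 = 85 ⇒ 84
(1) 84|_3 = 3^(3 + 1) + 3 ↦ 4^(4 + 1) + 4|_4 = 1028 ⇒ 1027
(2) 1027|_4 = 4^(4 + 1) + 3 ↦ 5^(5 + 1) + 3|_5 = 15628 ⇒ 15627
(3) 15627|_5 = 5^(5 + 1) + 2 ↦ 6^(6 + 1) + 2|_6 = 279938 ⇒ 279937
(4) 279937|_6 = 6^(6 + 1) + 1 ↦ 7^(7 + 1) + 1|_7 = 5764802 ⇒ 5764801
(5) 5764801|_7 = 7^(7 + 1) ↦ 8^(8 + 1)|_8 = 134217728 ⇒ 134217727
(6) 134217727|_8 = 7·8^8 + 7·8^7 + 7·8^6 + 7·8^5 + 7·8^4 + 7·8^3 + 7·8^2 + 7·8 + 7 ↦ 7·9^9 + 7·9^7 + 7·9^6 + 7·9^5 + 7·9^4 + 7·9^3 + 7·9^2 + 7·9 + 7|_9 = 2749609303 ⇒ 2749609302
(7) 2749609302|_9 = 7·9^9 + 7·9^7 + 7·9^6 + 7·9^5 + 7·9^4 + 7·9^3 + 7·9^2 + 7·9 + 6 ↦ 7·10^10 + 7·10^7 + 7·10^6 + 7·10^5 + 7·10^4 + 7·10^3 + 7·10^2 + 7·10 + 6|_10 = 70077777776 ⇒ 70077777775

2749609302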